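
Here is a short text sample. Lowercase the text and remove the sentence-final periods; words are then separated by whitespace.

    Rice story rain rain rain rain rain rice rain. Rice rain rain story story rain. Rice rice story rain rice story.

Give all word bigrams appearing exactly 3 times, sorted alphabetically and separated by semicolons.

Bigram counts meeting the condition (exactly 3 times):
  rice story: 3
  story rain: 3

rice story; story rain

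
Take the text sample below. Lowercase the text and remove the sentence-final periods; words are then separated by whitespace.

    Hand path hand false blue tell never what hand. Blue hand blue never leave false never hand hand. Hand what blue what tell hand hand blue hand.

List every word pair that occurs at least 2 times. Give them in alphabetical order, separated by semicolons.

Bigram counts meeting the condition (at least 2 times):
  blue hand: 2
  hand blue: 3
  hand hand: 3

blue hand; hand blue; hand hand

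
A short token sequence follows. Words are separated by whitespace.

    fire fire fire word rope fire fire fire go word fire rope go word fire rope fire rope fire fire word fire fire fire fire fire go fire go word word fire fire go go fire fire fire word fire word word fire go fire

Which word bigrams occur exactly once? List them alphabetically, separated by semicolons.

go go; rope go; word rope

Bigram counts meeting the condition (exactly once):
  go go: 1
  rope go: 1
  word rope: 1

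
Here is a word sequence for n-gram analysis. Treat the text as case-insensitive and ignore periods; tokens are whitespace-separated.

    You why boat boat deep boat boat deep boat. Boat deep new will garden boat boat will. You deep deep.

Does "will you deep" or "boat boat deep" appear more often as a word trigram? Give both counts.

"boat boat deep" (3 vs 1)

"will you deep": 1 occurrence
"boat boat deep": 3 occurrences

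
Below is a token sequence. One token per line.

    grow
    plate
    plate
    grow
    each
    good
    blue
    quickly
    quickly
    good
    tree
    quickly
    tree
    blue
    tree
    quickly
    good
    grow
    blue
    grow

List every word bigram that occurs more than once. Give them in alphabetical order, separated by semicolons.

Bigram counts meeting the condition (more than once):
  quickly good: 2
  tree quickly: 2

quickly good; tree quickly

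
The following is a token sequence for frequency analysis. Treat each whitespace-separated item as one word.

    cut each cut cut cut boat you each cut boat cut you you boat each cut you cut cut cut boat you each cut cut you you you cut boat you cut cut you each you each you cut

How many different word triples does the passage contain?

39 tokens → 37 trigram windows in total.
Repeated trigrams (each contributes count−1 duplicates):
  cut boat you: 3
  boat you each: 2
  cut cut boat: 2
  cut cut cut: 2
  cut cut you: 2
  cut you you: 2
  each cut cut: 2
  you cut cut: 2
  … (2 more repeated)
11 duplicate windows → 37 − 11 = 26 distinct.

26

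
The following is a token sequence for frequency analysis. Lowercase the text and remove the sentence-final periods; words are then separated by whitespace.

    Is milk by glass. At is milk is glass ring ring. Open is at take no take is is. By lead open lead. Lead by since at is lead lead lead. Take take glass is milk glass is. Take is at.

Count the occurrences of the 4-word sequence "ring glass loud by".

0

Scanning the 38 overlapping 4-gram windows for "ring glass loud by":
  (none found)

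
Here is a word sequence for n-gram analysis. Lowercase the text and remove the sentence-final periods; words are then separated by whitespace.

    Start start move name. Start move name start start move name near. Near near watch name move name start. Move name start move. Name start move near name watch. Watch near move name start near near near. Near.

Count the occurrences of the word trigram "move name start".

6

Scanning the 36 overlapping trigram windows for "move name start":
  position 3–5: move name start
  position 6–8: move name start
  position 17–19: move name start
  position 20–22: move name start
  position 23–25: move name start
  position 32–34: move name start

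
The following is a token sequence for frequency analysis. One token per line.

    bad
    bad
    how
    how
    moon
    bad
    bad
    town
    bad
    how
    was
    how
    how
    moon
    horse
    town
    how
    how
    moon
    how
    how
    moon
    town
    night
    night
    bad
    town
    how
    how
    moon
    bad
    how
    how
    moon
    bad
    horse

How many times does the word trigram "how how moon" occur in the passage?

6

Scanning the 34 overlapping trigram windows for "how how moon":
  position 3–5: how how moon
  position 12–14: how how moon
  position 17–19: how how moon
  position 20–22: how how moon
  position 28–30: how how moon
  position 32–34: how how moon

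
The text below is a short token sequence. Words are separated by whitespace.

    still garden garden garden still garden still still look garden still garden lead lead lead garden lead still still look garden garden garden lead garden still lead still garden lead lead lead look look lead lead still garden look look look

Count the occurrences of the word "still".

Scanning the 41 tokens for "still":
  position 1: still
  position 5: still
  position 7: still
  position 8: still
  position 11: still
  position 18: still
  position 19: still
  position 26: still
  position 28: still
  position 37: still

10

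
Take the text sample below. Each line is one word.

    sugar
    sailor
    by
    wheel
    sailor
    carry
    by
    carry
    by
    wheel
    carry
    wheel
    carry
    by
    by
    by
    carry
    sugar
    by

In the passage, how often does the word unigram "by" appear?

Scanning the 19 tokens for "by":
  position 3: by
  position 7: by
  position 9: by
  position 14: by
  position 15: by
  position 16: by
  position 19: by

7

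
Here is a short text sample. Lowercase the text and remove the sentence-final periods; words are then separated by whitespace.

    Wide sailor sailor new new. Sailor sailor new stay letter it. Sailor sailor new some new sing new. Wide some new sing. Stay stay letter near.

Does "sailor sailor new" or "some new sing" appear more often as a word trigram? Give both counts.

"sailor sailor new" (3 vs 2)

"sailor sailor new": 3 occurrences
"some new sing": 2 occurrences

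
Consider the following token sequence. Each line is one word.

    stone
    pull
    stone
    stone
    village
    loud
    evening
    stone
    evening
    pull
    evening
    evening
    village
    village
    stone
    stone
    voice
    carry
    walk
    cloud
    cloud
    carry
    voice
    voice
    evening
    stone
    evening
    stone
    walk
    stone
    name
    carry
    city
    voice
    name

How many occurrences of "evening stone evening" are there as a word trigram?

Scanning the 33 overlapping trigram windows for "evening stone evening":
  position 7–9: evening stone evening
  position 25–27: evening stone evening

2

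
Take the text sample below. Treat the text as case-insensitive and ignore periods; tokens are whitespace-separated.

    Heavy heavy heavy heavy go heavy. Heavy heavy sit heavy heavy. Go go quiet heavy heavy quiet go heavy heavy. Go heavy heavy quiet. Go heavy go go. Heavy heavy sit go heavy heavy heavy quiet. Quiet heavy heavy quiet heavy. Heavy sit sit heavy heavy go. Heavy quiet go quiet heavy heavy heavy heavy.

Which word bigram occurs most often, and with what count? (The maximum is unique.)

Bigram frequencies (highest first):
  heavy heavy: 18
  go heavy: 7
  heavy go: 5
  heavy quiet: 5
  quiet heavy: 4
  heavy sit: 3
  … (7 more, each ≤ 3)

"heavy heavy", 18 times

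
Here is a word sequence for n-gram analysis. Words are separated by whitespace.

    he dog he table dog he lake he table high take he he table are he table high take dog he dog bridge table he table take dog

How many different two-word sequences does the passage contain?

28 tokens → 27 bigram windows in total.
Repeated bigrams (each contributes count−1 duplicates):
  he table: 5
  dog he: 3
  he dog: 2
  high take: 2
  table high: 2
  take dog: 2
10 duplicate windows → 27 − 10 = 17 distinct.

17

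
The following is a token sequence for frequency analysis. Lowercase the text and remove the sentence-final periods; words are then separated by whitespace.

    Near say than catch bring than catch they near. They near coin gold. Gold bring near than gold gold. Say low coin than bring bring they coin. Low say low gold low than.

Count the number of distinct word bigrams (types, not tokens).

33 tokens → 32 bigram windows in total.
Repeated bigrams (each contributes count−1 duplicates):
  gold gold: 2
  say low: 2
  than catch: 2
  they near: 2
4 duplicate windows → 32 − 4 = 28 distinct.

28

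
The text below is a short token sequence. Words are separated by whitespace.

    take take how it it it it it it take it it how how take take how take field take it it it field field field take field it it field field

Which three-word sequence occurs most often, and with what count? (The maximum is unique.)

Trigram frequencies (highest first):
  it it it: 5
  take take how: 2
  take it it: 2
  it it field: 2
  it field field: 2
  take how it: 1
  … (16 more, each ≤ 1)

"it it it", 5 times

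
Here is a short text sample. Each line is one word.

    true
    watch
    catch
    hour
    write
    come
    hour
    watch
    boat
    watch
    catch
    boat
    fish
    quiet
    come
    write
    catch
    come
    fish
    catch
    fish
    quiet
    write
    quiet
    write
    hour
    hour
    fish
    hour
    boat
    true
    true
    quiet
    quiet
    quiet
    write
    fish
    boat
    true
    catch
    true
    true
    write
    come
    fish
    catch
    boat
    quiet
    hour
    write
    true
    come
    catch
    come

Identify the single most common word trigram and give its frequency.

"come fish catch", 2 times

Trigram frequencies (highest first):
  come fish catch: 2
  true watch catch: 1
  watch catch hour: 1
  catch hour write: 1
  hour write come: 1
  write come hour: 1
  … (45 more, each ≤ 1)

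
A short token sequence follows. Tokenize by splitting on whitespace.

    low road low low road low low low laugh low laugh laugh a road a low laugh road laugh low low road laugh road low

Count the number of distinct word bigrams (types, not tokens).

25 tokens → 24 bigram windows in total.
Repeated bigrams (each contributes count−1 duplicates):
  low low: 4
  low laugh: 3
  low road: 3
  road low: 3
  laugh low: 2
  laugh road: 2
  road laugh: 2
12 duplicate windows → 24 − 12 = 12 distinct.

12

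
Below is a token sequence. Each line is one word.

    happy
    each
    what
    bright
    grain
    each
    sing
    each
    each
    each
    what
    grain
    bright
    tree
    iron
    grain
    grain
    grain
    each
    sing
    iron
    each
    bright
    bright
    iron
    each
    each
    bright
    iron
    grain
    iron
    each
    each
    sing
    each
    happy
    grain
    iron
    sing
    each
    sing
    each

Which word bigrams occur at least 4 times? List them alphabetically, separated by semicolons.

each each; each sing; sing each

Bigram counts meeting the condition (at least 4 times):
  each each: 4
  each sing: 4
  sing each: 4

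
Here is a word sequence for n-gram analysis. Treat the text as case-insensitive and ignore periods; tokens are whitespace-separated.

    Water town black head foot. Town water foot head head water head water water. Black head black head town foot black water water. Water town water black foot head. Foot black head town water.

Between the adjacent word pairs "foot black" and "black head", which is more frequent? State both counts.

"foot black": 2 occurrences
"black head": 4 occurrences

"black head" (4 vs 2)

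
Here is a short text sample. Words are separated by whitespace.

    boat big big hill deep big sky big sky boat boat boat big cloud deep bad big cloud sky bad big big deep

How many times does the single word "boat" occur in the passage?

4

Scanning the 23 tokens for "boat":
  position 1: boat
  position 10: boat
  position 11: boat
  position 12: boat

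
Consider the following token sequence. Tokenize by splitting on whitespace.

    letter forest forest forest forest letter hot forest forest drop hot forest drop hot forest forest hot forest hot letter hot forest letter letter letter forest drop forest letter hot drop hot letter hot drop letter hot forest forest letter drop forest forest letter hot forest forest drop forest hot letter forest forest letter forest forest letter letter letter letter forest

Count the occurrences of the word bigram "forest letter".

7

Scanning the 60 overlapping bigram windows for "forest letter":
  position 5–6: forest letter
  position 22–23: forest letter
  position 28–29: forest letter
  position 39–40: forest letter
  position 43–44: forest letter
  position 53–54: forest letter
  position 56–57: forest letter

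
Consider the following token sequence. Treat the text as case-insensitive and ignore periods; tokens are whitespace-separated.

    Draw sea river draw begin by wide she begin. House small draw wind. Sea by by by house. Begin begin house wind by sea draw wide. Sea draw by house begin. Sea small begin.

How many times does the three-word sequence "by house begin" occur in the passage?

2

Scanning the 32 overlapping trigram windows for "by house begin":
  position 17–19: by house begin
  position 29–31: by house begin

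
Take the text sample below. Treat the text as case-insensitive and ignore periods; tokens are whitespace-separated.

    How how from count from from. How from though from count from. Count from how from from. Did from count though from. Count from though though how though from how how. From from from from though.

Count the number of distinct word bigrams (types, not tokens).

14

36 tokens → 35 bigram windows in total.
Repeated bigrams (each contributes count−1 duplicates):
  from count: 5
  from from: 5
  count from: 4
  how from: 4
  from how: 3
  from though: 3
  though from: 3
  how how: 2
21 duplicate windows → 35 − 21 = 14 distinct.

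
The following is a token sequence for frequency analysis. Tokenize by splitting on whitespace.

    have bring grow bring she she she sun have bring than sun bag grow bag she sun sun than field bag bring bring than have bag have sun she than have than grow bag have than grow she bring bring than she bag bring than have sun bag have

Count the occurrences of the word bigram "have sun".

Scanning the 48 overlapping bigram windows for "have sun":
  position 27–28: have sun
  position 46–47: have sun

2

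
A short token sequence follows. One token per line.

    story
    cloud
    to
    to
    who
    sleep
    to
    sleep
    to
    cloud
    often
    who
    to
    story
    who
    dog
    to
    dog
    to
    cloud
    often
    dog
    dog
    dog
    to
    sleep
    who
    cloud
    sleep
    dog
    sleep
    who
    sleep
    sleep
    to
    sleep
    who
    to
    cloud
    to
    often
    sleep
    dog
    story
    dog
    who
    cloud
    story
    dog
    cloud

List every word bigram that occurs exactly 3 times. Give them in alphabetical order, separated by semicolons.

Bigram counts meeting the condition (exactly 3 times):
  dog to: 3
  sleep to: 3
  sleep who: 3
  to cloud: 3
  to sleep: 3

dog to; sleep to; sleep who; to cloud; to sleep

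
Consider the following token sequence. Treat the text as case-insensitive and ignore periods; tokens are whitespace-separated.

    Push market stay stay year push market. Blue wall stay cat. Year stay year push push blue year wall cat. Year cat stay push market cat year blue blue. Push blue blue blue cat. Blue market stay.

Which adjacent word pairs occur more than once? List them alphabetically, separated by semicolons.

Bigram counts meeting the condition (more than once):
  blue blue: 3
  cat year: 3
  market stay: 2
  push blue: 2
  push market: 3
  stay year: 2
  year push: 2

blue blue; cat year; market stay; push blue; push market; stay year; year push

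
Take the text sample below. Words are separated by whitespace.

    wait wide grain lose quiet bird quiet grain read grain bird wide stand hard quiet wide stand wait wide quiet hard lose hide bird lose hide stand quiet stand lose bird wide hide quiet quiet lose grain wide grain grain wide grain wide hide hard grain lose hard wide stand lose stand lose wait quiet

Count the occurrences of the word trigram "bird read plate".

0

Scanning the 53 overlapping trigram windows for "bird read plate":
  (none found)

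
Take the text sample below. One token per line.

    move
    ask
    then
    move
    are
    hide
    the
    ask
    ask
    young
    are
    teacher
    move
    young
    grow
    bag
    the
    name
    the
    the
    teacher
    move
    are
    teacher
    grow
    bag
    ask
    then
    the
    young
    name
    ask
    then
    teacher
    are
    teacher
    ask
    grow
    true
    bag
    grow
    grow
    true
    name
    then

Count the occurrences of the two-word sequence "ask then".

3

Scanning the 44 overlapping bigram windows for "ask then":
  position 2–3: ask then
  position 27–28: ask then
  position 32–33: ask then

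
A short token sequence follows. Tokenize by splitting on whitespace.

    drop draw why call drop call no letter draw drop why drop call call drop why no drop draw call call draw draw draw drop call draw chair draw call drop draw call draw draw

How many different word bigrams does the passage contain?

35 tokens → 34 bigram windows in total.
Repeated bigrams (each contributes count−1 duplicates):
  call draw: 3
  call drop: 3
  draw call: 3
  draw draw: 3
  drop call: 3
  drop draw: 3
  call call: 2
  draw drop: 2
  … (1 more repeated)
15 duplicate windows → 34 − 15 = 19 distinct.

19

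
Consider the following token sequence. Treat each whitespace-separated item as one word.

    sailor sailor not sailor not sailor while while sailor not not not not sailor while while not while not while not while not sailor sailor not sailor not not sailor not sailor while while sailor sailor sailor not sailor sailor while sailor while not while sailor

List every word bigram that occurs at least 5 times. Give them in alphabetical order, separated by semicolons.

not sailor; sailor not; sailor sailor; sailor while; while not

Bigram counts meeting the condition (at least 5 times):
  not sailor: 8
  sailor not: 7
  sailor sailor: 5
  sailor while: 5
  while not: 5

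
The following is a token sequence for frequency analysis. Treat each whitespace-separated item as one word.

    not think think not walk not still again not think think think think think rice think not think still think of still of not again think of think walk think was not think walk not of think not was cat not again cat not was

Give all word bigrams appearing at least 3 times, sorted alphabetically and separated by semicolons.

not think; think not; think think

Bigram counts meeting the condition (at least 3 times):
  not think: 4
  think not: 3
  think think: 5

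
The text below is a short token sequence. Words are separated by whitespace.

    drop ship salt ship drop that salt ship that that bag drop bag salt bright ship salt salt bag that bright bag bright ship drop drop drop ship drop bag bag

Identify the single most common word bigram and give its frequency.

Bigram frequencies (highest first):
  ship drop: 3
  drop ship: 2
  ship salt: 2
  salt ship: 2
  drop bag: 2
  bright ship: 2
  … (16 more, each ≤ 2)

"ship drop", 3 times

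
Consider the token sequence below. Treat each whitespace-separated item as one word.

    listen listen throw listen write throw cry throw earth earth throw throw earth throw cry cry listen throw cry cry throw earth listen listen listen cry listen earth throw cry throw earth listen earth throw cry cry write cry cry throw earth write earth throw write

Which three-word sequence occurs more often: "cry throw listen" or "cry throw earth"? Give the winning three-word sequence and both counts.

"cry throw earth" (4 vs 0)

"cry throw listen": 0 occurrences
"cry throw earth": 4 occurrences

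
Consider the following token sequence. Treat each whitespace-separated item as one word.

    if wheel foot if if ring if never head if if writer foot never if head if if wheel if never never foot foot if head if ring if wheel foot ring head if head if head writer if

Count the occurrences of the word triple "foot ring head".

Scanning the 37 overlapping trigram windows for "foot ring head":
  position 31–33: foot ring head

1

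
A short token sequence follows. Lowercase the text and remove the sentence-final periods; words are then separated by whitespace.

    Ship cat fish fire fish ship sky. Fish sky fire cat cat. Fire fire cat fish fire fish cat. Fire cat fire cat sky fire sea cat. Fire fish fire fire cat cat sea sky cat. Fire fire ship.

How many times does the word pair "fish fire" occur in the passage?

Scanning the 38 overlapping bigram windows for "fish fire":
  position 3–4: fish fire
  position 16–17: fish fire
  position 29–30: fish fire

3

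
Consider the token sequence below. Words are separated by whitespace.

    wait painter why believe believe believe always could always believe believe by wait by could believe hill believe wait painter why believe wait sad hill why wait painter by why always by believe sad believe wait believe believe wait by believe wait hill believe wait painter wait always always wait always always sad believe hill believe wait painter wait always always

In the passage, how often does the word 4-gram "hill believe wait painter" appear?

Scanning the 58 overlapping 4-gram windows for "hill believe wait painter":
  position 17–20: hill believe wait painter
  position 43–46: hill believe wait painter
  position 55–58: hill believe wait painter

3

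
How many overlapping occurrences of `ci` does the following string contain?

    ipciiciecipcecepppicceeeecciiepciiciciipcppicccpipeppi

Sliding a length-2 window over the 54 characters (53 positions):
  position 3–4: ci
  position 6–7: ci
  position 9–10: ci
  position 27–28: ci
  position 32–33: ci
  position 35–36: ci
  position 37–38: ci

7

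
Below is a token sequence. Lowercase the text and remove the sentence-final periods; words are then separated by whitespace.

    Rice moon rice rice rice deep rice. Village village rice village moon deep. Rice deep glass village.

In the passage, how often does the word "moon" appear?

2

Scanning the 17 tokens for "moon":
  position 2: moon
  position 12: moon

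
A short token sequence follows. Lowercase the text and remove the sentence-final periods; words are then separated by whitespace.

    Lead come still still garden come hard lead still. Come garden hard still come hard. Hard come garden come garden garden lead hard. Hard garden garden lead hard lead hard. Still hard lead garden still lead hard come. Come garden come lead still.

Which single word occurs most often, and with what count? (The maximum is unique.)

"hard", 10 times

Unigram frequencies (highest first):
  hard: 10
  come: 9
  garden: 9
  lead: 8
  still: 7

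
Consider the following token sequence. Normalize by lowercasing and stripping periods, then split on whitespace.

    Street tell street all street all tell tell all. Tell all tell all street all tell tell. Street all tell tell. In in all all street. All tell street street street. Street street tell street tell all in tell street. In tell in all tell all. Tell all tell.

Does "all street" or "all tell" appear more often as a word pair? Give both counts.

"all tell" (9 vs 3)

"all street": 3 occurrences
"all tell": 9 occurrences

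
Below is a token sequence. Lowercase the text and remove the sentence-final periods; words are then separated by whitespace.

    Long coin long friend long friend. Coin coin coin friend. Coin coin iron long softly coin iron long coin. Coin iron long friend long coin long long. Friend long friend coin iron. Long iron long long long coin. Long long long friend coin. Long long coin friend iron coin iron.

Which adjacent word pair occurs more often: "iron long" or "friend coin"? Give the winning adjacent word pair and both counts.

"iron long" (5 vs 4)

"iron long": 5 occurrences
"friend coin": 4 occurrences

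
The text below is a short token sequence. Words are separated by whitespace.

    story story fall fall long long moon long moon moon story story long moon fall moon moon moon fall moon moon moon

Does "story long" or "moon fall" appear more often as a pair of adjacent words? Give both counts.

"story long": 1 occurrence
"moon fall": 2 occurrences

"moon fall" (2 vs 1)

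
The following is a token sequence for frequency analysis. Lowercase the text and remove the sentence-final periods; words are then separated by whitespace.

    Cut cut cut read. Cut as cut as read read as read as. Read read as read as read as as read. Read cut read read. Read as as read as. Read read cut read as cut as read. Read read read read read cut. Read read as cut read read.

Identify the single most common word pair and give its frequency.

Bigram frequencies (highest first):
  read read: 13
  as read: 9
  read as: 9
  cut read: 5
  read cut: 4
  cut as: 3
  … (3 more, each ≤ 3)

"read read", 13 times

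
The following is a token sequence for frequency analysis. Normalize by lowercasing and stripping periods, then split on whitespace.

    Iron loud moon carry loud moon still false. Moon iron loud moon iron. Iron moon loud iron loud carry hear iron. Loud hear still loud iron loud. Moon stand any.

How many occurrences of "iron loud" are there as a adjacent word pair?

Scanning the 29 overlapping bigram windows for "iron loud":
  position 1–2: iron loud
  position 10–11: iron loud
  position 17–18: iron loud
  position 21–22: iron loud
  position 26–27: iron loud

5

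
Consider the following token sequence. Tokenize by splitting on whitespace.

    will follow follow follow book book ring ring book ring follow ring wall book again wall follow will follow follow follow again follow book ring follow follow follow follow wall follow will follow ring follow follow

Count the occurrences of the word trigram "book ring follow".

2

Scanning the 34 overlapping trigram windows for "book ring follow":
  position 9–11: book ring follow
  position 24–26: book ring follow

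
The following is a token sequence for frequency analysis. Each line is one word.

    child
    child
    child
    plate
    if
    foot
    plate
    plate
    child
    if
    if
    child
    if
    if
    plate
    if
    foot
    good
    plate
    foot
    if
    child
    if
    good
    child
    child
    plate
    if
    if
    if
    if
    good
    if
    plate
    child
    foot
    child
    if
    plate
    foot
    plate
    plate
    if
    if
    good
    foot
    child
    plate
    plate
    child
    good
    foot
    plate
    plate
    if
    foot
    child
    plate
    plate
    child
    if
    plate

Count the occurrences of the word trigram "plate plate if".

2

Scanning the 60 overlapping trigram windows for "plate plate if":
  position 41–43: plate plate if
  position 53–55: plate plate if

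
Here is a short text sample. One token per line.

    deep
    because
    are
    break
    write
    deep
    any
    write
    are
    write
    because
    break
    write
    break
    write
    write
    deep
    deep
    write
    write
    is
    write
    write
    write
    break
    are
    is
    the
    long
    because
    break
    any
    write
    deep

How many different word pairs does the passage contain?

23

34 tokens → 33 bigram windows in total.
Repeated bigrams (each contributes count−1 duplicates):
  write write: 4
  break write: 3
  write deep: 3
  any write: 2
  because break: 2
  write break: 2
10 duplicate windows → 33 − 10 = 23 distinct.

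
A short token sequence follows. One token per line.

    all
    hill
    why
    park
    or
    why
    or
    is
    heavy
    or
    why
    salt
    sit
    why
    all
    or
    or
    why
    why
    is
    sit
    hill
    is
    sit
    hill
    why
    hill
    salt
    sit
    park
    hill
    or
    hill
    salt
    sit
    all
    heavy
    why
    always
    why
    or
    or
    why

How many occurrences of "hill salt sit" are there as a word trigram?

Scanning the 41 overlapping trigram windows for "hill salt sit":
  position 27–29: hill salt sit
  position 33–35: hill salt sit

2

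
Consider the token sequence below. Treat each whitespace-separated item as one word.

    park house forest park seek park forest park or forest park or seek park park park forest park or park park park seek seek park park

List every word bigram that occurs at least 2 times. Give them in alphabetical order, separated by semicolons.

Bigram counts meeting the condition (at least 2 times):
  forest park: 4
  park forest: 2
  park or: 3
  park park: 5
  park seek: 2
  seek park: 3

forest park; park forest; park or; park park; park seek; seek park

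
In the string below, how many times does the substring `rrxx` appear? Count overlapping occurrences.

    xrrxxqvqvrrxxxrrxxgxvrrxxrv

Sliding a length-4 window over the 27 characters (24 positions):
  position 2–5: rrxx
  position 10–13: rrxx
  position 15–18: rrxx
  position 22–25: rrxx

4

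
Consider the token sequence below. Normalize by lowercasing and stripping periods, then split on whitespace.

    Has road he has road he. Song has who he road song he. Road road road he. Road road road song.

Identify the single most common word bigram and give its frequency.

Bigram frequencies (highest first):
  road road: 4
  road he: 3
  he road: 3
  has road: 2
  road song: 2
  he has: 1
  … (5 more, each ≤ 1)

"road road", 4 times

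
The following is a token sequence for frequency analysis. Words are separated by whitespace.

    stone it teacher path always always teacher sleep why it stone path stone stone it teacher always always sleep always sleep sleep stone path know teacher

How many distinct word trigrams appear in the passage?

26 tokens → 24 trigram windows in total.
Repeated trigrams (each contributes count−1 duplicates):
  stone it teacher: 2
1 duplicate windows → 24 − 1 = 23 distinct.

23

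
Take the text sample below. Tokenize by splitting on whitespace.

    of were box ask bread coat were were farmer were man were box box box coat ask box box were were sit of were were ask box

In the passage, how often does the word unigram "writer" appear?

Scanning the 27 tokens for "writer":
  (none found)

0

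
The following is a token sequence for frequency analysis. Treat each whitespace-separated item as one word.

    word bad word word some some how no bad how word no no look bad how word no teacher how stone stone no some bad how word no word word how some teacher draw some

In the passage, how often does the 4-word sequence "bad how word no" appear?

3

Scanning the 32 overlapping 4-gram windows for "bad how word no":
  position 9–12: bad how word no
  position 15–18: bad how word no
  position 25–28: bad how word no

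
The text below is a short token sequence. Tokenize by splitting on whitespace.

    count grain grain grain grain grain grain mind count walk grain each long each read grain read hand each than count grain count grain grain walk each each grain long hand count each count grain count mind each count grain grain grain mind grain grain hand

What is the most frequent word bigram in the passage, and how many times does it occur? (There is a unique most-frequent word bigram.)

Bigram frequencies (highest first):
  grain grain: 9
  count grain: 5
  grain mind: 2
  grain count: 2
  each count: 2
  mind count: 1
  … (24 more, each ≤ 1)

"grain grain", 9 times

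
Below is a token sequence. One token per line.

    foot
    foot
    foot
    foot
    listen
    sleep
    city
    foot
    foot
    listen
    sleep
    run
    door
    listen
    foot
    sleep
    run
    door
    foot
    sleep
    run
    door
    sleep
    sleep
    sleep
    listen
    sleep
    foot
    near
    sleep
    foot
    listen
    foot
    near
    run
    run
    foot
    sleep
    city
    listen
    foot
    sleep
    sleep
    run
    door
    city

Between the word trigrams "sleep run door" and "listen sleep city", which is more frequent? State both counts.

"sleep run door" (4 vs 1)

"sleep run door": 4 occurrences
"listen sleep city": 1 occurrence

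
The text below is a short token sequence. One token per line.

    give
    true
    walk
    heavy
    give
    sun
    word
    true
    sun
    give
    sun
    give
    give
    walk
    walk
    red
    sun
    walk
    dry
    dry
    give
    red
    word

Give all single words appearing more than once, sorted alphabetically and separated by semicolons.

Unigram counts meeting the condition (more than once):
  dry: 2
  give: 6
  red: 2
  sun: 4
  true: 2
  walk: 4
  word: 2

dry; give; red; sun; true; walk; word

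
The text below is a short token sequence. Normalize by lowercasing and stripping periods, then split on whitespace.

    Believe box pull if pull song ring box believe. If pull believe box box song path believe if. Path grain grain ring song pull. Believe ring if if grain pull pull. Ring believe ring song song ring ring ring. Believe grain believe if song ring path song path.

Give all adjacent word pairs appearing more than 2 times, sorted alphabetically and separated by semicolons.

believe if; song ring

Bigram counts meeting the condition (more than 2 times):
  believe if: 3
  song ring: 3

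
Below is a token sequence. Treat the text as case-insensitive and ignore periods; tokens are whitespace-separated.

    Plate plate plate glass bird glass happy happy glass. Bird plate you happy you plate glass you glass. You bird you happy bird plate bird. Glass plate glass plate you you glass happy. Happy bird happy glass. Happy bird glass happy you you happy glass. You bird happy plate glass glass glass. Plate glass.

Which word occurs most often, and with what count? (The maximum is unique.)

"glass", 15 times

Unigram frequencies (highest first):
  glass: 15
  happy: 11
  plate: 10
  you: 10
  bird: 8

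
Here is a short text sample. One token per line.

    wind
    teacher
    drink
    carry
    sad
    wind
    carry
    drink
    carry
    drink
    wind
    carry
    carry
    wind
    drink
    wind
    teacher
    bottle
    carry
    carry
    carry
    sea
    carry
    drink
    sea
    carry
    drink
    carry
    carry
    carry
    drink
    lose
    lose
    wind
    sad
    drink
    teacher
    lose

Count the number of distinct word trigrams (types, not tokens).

38 tokens → 36 trigram windows in total.
Repeated trigrams (each contributes count−1 duplicates):
  carry carry carry: 2
  carry drink carry: 2
  sea carry drink: 2
3 duplicate windows → 36 − 3 = 33 distinct.

33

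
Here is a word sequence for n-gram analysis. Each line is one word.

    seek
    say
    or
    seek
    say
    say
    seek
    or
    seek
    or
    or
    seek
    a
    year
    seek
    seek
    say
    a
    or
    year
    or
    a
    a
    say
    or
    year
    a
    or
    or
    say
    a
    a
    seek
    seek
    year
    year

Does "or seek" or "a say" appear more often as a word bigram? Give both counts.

"or seek": 3 occurrences
"a say": 1 occurrence

"or seek" (3 vs 1)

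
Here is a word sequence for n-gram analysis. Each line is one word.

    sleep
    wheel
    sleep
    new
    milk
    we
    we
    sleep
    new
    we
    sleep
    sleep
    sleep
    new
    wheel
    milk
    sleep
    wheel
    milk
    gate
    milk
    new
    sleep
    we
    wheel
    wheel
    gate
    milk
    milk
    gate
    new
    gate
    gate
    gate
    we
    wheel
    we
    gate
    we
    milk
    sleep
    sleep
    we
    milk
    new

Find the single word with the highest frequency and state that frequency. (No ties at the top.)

Unigram frequencies (highest first):
  sleep: 10
  milk: 8
  we: 8
  gate: 7
  wheel: 6
  new: 6

"sleep", 10 times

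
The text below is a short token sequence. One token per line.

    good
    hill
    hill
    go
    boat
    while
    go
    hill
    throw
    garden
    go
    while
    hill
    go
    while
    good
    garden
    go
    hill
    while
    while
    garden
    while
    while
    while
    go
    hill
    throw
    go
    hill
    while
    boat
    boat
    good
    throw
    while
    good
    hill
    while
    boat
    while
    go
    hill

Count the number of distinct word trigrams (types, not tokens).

43 tokens → 41 trigram windows in total.
Repeated trigrams (each contributes count−1 duplicates):
  while go hill: 3
  boat while go: 2
  go hill throw: 2
  go hill while: 2
  hill while boat: 2
6 duplicate windows → 41 − 6 = 35 distinct.

35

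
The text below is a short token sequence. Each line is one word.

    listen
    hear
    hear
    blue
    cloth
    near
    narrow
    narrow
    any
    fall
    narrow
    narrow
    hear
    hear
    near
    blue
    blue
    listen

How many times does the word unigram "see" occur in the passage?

0

Scanning the 18 tokens for "see":
  (none found)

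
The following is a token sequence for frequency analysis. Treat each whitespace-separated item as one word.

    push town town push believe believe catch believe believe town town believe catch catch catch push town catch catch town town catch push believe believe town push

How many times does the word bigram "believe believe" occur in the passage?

Scanning the 26 overlapping bigram windows for "believe believe":
  position 5–6: believe believe
  position 8–9: believe believe
  position 24–25: believe believe

3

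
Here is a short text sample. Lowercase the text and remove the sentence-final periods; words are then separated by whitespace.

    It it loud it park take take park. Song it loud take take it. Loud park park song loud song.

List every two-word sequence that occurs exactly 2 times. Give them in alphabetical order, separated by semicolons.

park song; take take

Bigram counts meeting the condition (exactly 2 times):
  park song: 2
  take take: 2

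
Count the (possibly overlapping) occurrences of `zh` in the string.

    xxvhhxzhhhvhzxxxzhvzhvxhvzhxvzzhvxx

5

Sliding a length-2 window over the 35 characters (34 positions):
  position 7–8: zh
  position 17–18: zh
  position 20–21: zh
  position 26–27: zh
  position 31–32: zh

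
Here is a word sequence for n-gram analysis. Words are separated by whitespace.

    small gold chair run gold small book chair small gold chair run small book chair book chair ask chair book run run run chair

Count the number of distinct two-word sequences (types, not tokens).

24 tokens → 23 bigram windows in total.
Repeated bigrams (each contributes count−1 duplicates):
  book chair: 3
  chair book: 2
  chair run: 2
  gold chair: 2
  run run: 2
  small book: 2
  small gold: 2
8 duplicate windows → 23 − 8 = 15 distinct.

15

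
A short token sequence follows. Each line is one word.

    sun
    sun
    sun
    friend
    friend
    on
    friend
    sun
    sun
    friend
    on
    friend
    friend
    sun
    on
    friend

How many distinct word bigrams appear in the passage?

16 tokens → 15 bigram windows in total.
Repeated bigrams (each contributes count−1 duplicates):
  on friend: 3
  sun sun: 3
  friend friend: 2
  friend on: 2
  friend sun: 2
  sun friend: 2
8 duplicate windows → 15 − 8 = 7 distinct.

7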